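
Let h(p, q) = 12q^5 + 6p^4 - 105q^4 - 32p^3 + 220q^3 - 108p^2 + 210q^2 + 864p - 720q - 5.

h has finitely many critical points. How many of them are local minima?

4

h separates as a function of p plus a function of q, so ∇h=0 decouples.
∂h/∂p = 24(p - 4)(p - 3)(p + 3) = 0 at p ∈ {-3, 3, 4}; ∂h/∂q = 60(q - 4)(q - 3)(q - 1)(q + 1) = 0 at q ∈ {-1, 1, 3, 4}.
The Hessian is diagonal: diag(h_pp, h_qq). Second derivatives: h_pp(-3)=1008, h_pp(3)=-144, h_pp(4)=168; h_qq(-1)=-2400, h_qq(1)=720, h_qq(3)=-480, h_qq(4)=900.
Local minima occur where both diagonal entries positive: (-3, 1), (-3, 4), (4, 1), (4, 4). Count: 4.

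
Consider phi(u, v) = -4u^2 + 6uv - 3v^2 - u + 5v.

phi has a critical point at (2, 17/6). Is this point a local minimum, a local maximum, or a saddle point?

The Hessian of phi is constant: H = [[-8, 6], [6, -6]].
det(H) = (-8)·(-6) − 6² = 12.
det(H) > 0 and tr(H) = -14 < 0, so H is negative definite and the point is a local maximum.

local maximum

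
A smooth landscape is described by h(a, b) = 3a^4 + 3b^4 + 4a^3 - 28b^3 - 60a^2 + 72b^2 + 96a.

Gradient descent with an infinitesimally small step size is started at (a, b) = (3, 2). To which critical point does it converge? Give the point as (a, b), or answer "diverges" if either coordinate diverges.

(2, 0)

h is separable, so gradient descent decouples: a follows -∂h/∂a, b follows -∂h/∂b.
∂h/∂a = 12(a - 2)(a - 1)(a + 4); at a=3 this is 168, so a decreases.
∂h/∂b = 12b(b - 4)(b - 3); at b=2 this is 48, so b decreases.
a converges to its nearest critical value 2 (a local min of the a-part); b converges to 0. The iterate converges to (2, 0).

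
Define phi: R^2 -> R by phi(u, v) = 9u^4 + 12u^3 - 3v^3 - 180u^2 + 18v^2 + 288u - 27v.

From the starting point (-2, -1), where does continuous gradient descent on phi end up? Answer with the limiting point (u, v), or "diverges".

phi is separable, so gradient descent decouples: u follows -∂phi/∂u, v follows -∂phi/∂v.
∂phi/∂u = 36(u - 2)(u - 1)(u + 4); at u=-2 this is 864, so u decreases.
∂phi/∂v = -9(v - 3)(v - 1); at v=-1 this is -72, so v increases.
u converges to its nearest critical value -4 (a local min of the u-part); v converges to 1. The iterate converges to (-4, 1).

(-4, 1)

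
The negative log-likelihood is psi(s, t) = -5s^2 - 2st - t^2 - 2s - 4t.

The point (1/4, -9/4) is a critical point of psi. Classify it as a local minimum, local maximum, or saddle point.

local maximum

The Hessian of psi is constant: H = [[-10, -2], [-2, -2]].
det(H) = (-10)·(-2) − (-2)² = 16.
det(H) > 0 and tr(H) = -12 < 0, so H is negative definite and the point is a local maximum.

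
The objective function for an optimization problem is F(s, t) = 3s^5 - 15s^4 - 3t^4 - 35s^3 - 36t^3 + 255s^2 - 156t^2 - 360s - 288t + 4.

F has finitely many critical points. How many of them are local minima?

F separates as a function of s plus a function of t, so ∇F=0 decouples.
∂F/∂s = 15(s - 4)(s - 2)(s - 1)(s + 3) = 0 at s ∈ {-3, 1, 2, 4}; ∂F/∂t = -12(t + 2)(t + 3)(t + 4) = 0 at t ∈ {-4, -3, -2}.
The Hessian is diagonal: diag(F_ss, F_tt). Second derivatives: F_ss(-3)=-2100, F_ss(1)=180, F_ss(2)=-150, F_ss(4)=630; F_tt(-4)=-24, F_tt(-3)=12, F_tt(-2)=-24.
Local minima occur where both diagonal entries positive: (1, -3), (4, -3). Count: 2.

2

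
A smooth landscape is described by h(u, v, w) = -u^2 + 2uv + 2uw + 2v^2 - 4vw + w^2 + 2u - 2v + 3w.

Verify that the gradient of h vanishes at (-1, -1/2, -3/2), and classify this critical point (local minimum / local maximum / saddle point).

saddle point

∇h = (-2u + 2v + 2w + 2, 2u + 4v - 4w - 2, 2u - 4v + 2w + 3); substituting (-1, -1/2, -3/2) gives ∇h = (0, 0, 0), so (-1, -1/2, -3/2) is indeed a critical point.
The Hessian is constant: H = [[-2, 2, 2], [2, 4, -4], [2, -4, 2]].
Leading principal minors: Δ₁ = -2, Δ₂ = -12, Δ₃ = -40.
The minors fit neither the all-positive nor the alternating-sign pattern, so H is indefinite: a saddle point.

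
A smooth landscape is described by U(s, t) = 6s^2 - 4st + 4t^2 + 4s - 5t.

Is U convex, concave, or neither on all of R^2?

convex

U is quadratic, so its Hessian is the constant matrix H = [[12, -4], [-4, 8]].
det(H) = 80, tr(H) = 20.
det(H) > 0 and tr(H) > 0, so H is positive definite everywhere: convex.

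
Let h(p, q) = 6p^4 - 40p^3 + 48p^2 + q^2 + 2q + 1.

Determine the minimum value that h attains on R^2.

-256

h(p,q) separates as A(p) + B(q) + 1, so its minimum is min A + min B + 1.
A'(p) = 24p(p - 4)(p - 1) vanishes at p ∈ {0, 1, 4}; B'(q) = 2q + 2 vanishes at q ∈ {-1}.
Local minima of A (where A''>0): A(0)=0, A(4)=-256. Local minima of B: B(-1)=-1.
So the global minimum of h is A(4) + B(-1) + 1 = -256 − 1 + 1 = -256, attained at (4, -1).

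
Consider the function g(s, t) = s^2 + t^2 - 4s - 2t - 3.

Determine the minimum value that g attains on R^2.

-8

g(s,t) separates as P(s) + Q(t) − 3, so its minimum is min P + min Q − 3.
P'(s) = 2s - 4 vanishes at s ∈ {2}; Q'(t) = 2(t - 1) vanishes at t ∈ {1}.
Local minima of P (where P''>0): P(2)=-4. Local minima of Q: Q(1)=-1.
So the global minimum of g is P(2) + Q(1) − 3 = -4 − 1 − 3 = -8, attained at (2, 1).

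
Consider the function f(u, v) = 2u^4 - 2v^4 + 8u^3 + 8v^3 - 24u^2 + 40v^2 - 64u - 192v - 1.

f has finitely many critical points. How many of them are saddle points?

f separates as a function of u plus a function of v, so ∇f=0 decouples.
∂f/∂u = 8(u - 2)(u + 1)(u + 4) = 0 at u ∈ {-4, -1, 2}; ∂f/∂v = -8(v - 4)(v - 2)(v + 3) = 0 at v ∈ {-3, 2, 4}.
The Hessian is diagonal: diag(f_uu, f_vv). Second derivatives: f_uu(-4)=144, f_uu(-1)=-72, f_uu(2)=144; f_vv(-3)=-280, f_vv(2)=80, f_vv(4)=-112.
Saddle points occur where the two diagonal entries have opposite signs: (-4, -3), (-4, 4), (-1, 2), (2, -3), (2, 4). Count: 5.

5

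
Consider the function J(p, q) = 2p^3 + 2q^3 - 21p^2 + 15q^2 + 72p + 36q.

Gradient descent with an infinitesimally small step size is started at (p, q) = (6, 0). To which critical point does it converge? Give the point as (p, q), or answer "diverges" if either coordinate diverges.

J is separable, so gradient descent decouples: p follows -∂J/∂p, q follows -∂J/∂q.
∂J/∂p = 6(p - 4)(p - 3); at p=6 this is 36, so p decreases.
∂J/∂q = 6(q + 2)(q + 3); at q=0 this is 36, so q decreases.
p converges to its nearest critical value 4 (a local min of the p-part); q converges to -2. The iterate converges to (4, -2).

(4, -2)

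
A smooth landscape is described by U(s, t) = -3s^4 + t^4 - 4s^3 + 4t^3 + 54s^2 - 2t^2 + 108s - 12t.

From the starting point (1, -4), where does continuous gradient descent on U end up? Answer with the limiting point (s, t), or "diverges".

(-1, -3)

U is separable, so gradient descent decouples: s follows -∂U/∂s, t follows -∂U/∂t.
∂U/∂s = -12(s - 3)(s + 1)(s + 3); at s=1 this is 192, so s decreases.
∂U/∂t = 4(t - 1)(t + 1)(t + 3); at t=-4 this is -60, so t increases.
s converges to its nearest critical value -1 (a local min of the s-part); t converges to -3. The iterate converges to (-1, -3).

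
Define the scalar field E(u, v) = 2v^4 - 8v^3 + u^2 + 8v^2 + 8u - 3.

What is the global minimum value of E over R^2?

E(u,v) separates as P(u) + Q(v) − 3, so its minimum is min P + min Q − 3.
P'(u) = 2u + 8 vanishes at u ∈ {-4}; Q'(v) = 8v(v - 2)(v - 1) vanishes at v ∈ {0, 1, 2}.
Local minima of P (where P''>0): P(-4)=-16. Local minima of Q: Q(0)=0, Q(2)=0.
So the global minimum of E is P(-4) + Q(0) − 3 = -16 + 0 − 3 = -19, attained at (-4, 0).

-19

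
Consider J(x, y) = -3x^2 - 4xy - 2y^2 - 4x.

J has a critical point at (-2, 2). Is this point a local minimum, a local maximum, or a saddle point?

The Hessian of J is constant: H = [[-6, -4], [-4, -4]].
det(H) = (-6)·(-4) − (-4)² = 8.
det(H) > 0 and tr(H) = -10 < 0, so H is negative definite and the point is a local maximum.

local maximum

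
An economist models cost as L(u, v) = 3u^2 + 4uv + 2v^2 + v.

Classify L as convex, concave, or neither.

convex

L is quadratic, so its Hessian is the constant matrix H = [[6, 4], [4, 4]].
det(H) = 8, tr(H) = 10.
det(H) > 0 and tr(H) > 0, so H is positive definite everywhere: convex.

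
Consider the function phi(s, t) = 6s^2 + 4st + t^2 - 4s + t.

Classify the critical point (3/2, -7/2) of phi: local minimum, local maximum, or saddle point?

The Hessian of phi is constant: H = [[12, 4], [4, 2]].
det(H) = 12·2 − 4² = 8.
det(H) > 0 and tr(H) = 14 > 0, so H is positive definite and the point is a local minimum.

local minimum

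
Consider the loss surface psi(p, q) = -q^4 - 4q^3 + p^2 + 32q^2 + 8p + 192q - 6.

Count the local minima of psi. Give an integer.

psi separates as a function of p plus a function of q, so ∇psi=0 decouples.
∂psi/∂p = 2(p + 4) = 0 at p ∈ {-4}; ∂psi/∂q = -4(q - 4)(q + 3)(q + 4) = 0 at q ∈ {-4, -3, 4}.
The Hessian is diagonal: diag(psi_pp, psi_qq). Second derivatives: psi_pp(-4)=2; psi_qq(-4)=-32, psi_qq(-3)=28, psi_qq(4)=-224.
Local minima occur where both diagonal entries positive: (-4, -3). Count: 1.

1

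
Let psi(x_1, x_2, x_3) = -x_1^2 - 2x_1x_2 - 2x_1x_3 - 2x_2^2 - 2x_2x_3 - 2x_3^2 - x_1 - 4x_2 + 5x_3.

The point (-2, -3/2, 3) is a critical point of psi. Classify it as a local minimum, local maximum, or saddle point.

local maximum

The Hessian is constant: H = [[-2, -2, -2], [-2, -4, -2], [-2, -2, -4]].
Leading principal minors: Δ₁ = -2, Δ₂ = 4, Δ₃ = -8.
The minors alternate sign starting negative (−, +, −), so H is negative definite: a local maximum.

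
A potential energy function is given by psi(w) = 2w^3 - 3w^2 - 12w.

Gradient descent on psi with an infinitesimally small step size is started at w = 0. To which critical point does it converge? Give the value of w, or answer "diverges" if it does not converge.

psi'(w) = 6(w - 2)(w + 1), so psi'(0) = -12.
Gradient descent moves in the -psi' direction, i.e. w is increasing.
The nearest critical point in that direction is w = 2, where psi'' = 18 > 0 (a local minimum). The iterate converges there.

2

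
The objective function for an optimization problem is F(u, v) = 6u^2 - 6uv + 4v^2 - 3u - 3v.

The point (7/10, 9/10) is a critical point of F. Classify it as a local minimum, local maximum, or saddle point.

The Hessian of F is constant: H = [[12, -6], [-6, 8]].
det(H) = 12·8 − (-6)² = 60.
det(H) > 0 and tr(H) = 20 > 0, so H is positive definite and the point is a local minimum.

local minimum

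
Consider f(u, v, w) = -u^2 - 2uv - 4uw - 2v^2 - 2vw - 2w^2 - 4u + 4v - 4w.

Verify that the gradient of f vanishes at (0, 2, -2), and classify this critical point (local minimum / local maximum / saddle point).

saddle point

∇f = (-2u - 2v - 4w - 4, -2u - 4v - 2w + 4, -4u - 2v - 4w - 4); substituting (0, 2, -2) gives ∇f = (0, 0, 0), so (0, 2, -2) is indeed a critical point.
The Hessian is constant: H = [[-2, -2, -4], [-2, -4, -2], [-4, -2, -4]].
Leading principal minors: Δ₁ = -2, Δ₂ = 4, Δ₃ = 24.
The minors fit neither the all-positive nor the alternating-sign pattern, so H is indefinite: a saddle point.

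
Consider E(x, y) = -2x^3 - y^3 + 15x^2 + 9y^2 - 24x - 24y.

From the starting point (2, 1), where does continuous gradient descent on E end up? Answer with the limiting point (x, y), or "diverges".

(1, 2)

E is separable, so gradient descent decouples: x follows -∂E/∂x, y follows -∂E/∂y.
∂E/∂x = -6(x - 4)(x - 1); at x=2 this is 12, so x decreases.
∂E/∂y = -3(y - 4)(y - 2); at y=1 this is -9, so y increases.
x converges to its nearest critical value 1 (a local min of the x-part); y converges to 2. The iterate converges to (1, 2).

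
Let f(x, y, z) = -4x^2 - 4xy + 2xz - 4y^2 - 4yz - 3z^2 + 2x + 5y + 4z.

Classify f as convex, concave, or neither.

f is quadratic, so its Hessian is the constant matrix H = [[-8, -4, 2], [-4, -8, -4], [2, -4, -6]].
Leading principal minors: -8, 48, -64.
Signs alternate −, +, − ⇒ H ≺ 0 ⇒ concave.

concave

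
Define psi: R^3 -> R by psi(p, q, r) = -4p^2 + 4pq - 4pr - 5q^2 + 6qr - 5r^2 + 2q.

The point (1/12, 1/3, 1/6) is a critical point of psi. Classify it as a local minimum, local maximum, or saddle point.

local maximum

The Hessian is constant: H = [[-8, 4, -4], [4, -10, 6], [-4, 6, -10]].
Leading principal minors: Δ₁ = -8, Δ₂ = 64, Δ₃ = -384.
The minors alternate sign starting negative (−, +, −), so H is negative definite: a local maximum.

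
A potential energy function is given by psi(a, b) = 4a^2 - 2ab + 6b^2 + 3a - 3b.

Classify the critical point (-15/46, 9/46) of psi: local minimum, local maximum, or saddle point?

local minimum

The Hessian of psi is constant: H = [[8, -2], [-2, 12]].
det(H) = 8·12 − (-2)² = 92.
det(H) > 0 and tr(H) = 20 > 0, so H is positive definite and the point is a local minimum.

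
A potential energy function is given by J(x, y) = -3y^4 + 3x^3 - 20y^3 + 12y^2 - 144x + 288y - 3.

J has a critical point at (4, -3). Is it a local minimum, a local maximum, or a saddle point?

The mixed partial ∂²J/∂x∂y is 0, so the Hessian at any point is diag(J_xx, J_yy) = diag(18x, 12(-3y^2 - 10y + 2)).
At (4, -3): H = diag(72, 60).
Both eigenvalues are positive, so H is positive definite: a local minimum.

local minimum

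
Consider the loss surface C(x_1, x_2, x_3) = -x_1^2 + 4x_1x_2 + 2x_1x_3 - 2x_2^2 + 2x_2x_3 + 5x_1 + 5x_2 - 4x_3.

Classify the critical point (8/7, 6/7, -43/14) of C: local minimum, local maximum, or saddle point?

saddle point

The Hessian is constant: H = [[-2, 4, 2], [4, -4, 2], [2, 2, 0]].
Leading principal minors: Δ₁ = -2, Δ₂ = -8, Δ₃ = 56.
The minors fit neither the all-positive nor the alternating-sign pattern, so H is indefinite: a saddle point.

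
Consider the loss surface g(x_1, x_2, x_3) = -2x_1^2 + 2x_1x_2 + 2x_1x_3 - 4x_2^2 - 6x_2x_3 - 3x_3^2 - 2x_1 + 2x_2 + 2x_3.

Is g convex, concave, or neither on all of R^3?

g is quadratic, so its Hessian is the constant matrix H = [[-4, 2, 2], [2, -8, -6], [2, -6, -6]].
Leading principal minors: -4, 28, -40.
Signs alternate −, +, − ⇒ H ≺ 0 ⇒ concave.

concave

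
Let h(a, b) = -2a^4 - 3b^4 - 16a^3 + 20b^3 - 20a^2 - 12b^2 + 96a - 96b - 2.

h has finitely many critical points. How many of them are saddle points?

4

h separates as a function of a plus a function of b, so ∇h=0 decouples.
∂h/∂a = -8(a - 1)(a + 3)(a + 4) = 0 at a ∈ {-4, -3, 1}; ∂h/∂b = -12(b - 4)(b - 2)(b + 1) = 0 at b ∈ {-1, 2, 4}.
The Hessian is diagonal: diag(h_aa, h_bb). Second derivatives: h_aa(-4)=-40, h_aa(-3)=32, h_aa(1)=-160; h_bb(-1)=-180, h_bb(2)=72, h_bb(4)=-120.
Saddle points occur where the two diagonal entries have opposite signs: (-4, 2), (-3, -1), (-3, 4), (1, 2). Count: 4.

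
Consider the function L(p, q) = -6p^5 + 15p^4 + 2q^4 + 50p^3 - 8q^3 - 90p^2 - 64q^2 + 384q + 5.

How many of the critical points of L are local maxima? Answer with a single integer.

2

L separates as a function of p plus a function of q, so ∇L=0 decouples.
∂L/∂p = -30p(p - 3)(p - 1)(p + 2) = 0 at p ∈ {-2, 0, 1, 3}; ∂L/∂q = 8(q - 4)(q - 3)(q + 4) = 0 at q ∈ {-4, 3, 4}.
The Hessian is diagonal: diag(L_pp, L_qq). Second derivatives: L_pp(-2)=900, L_pp(0)=-180, L_pp(1)=180, L_pp(3)=-900; L_qq(-4)=448, L_qq(3)=-56, L_qq(4)=64.
Local maxima occur where both diagonal entries negative: (0, 3), (3, 3). Count: 2.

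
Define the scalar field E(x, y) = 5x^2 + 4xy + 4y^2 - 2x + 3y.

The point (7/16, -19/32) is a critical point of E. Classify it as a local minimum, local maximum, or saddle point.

local minimum

The Hessian of E is constant: H = [[10, 4], [4, 8]].
det(H) = 10·8 − 4² = 64.
det(H) > 0 and tr(H) = 18 > 0, so H is positive definite and the point is a local minimum.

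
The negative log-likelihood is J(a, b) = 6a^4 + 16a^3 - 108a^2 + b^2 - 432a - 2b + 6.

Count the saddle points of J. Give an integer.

1

J separates as a function of a plus a function of b, so ∇J=0 decouples.
∂J/∂a = 24(a - 3)(a + 2)(a + 3) = 0 at a ∈ {-3, -2, 3}; ∂J/∂b = 2(b - 1) = 0 at b ∈ {1}.
The Hessian is diagonal: diag(J_aa, J_bb). Second derivatives: J_aa(-3)=144, J_aa(-2)=-120, J_aa(3)=720; J_bb(1)=2.
Saddle points occur where the two diagonal entries have opposite signs: (-2, 1). Count: 1.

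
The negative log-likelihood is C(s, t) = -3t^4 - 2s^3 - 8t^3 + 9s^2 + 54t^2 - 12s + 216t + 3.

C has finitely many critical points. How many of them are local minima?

1

C separates as a function of s plus a function of t, so ∇C=0 decouples.
∂C/∂s = -6(s - 2)(s - 1) = 0 at s ∈ {1, 2}; ∂C/∂t = -12(t - 3)(t + 2)(t + 3) = 0 at t ∈ {-3, -2, 3}.
The Hessian is diagonal: diag(C_ss, C_tt). Second derivatives: C_ss(1)=6, C_ss(2)=-6; C_tt(-3)=-72, C_tt(-2)=60, C_tt(3)=-360.
Local minima occur where both diagonal entries positive: (1, -2). Count: 1.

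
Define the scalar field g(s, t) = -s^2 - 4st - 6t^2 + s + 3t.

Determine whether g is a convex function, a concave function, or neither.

g is quadratic, so its Hessian is the constant matrix H = [[-2, -4], [-4, -12]].
det(H) = 8, tr(H) = -14.
det(H) > 0 and tr(H) < 0, so H is negative definite everywhere: concave.

concave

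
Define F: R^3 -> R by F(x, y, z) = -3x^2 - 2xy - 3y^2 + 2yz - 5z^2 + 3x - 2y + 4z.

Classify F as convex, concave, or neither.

F is quadratic, so its Hessian is the constant matrix H = [[-6, -2, 0], [-2, -6, 2], [0, 2, -10]].
Leading principal minors: -6, 32, -296.
Signs alternate −, +, − ⇒ H ≺ 0 ⇒ concave.

concave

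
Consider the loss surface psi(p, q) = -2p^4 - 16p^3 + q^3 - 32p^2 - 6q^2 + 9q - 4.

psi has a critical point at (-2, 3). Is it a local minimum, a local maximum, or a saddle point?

local minimum

The mixed partial ∂²psi/∂p∂q is 0, so the Hessian at any point is diag(psi_pp, psi_qq) = diag(-8(3p^2 + 12p + 8), 6(q - 2)).
At (-2, 3): H = diag(32, 6).
Both eigenvalues are positive, so H is positive definite: a local minimum.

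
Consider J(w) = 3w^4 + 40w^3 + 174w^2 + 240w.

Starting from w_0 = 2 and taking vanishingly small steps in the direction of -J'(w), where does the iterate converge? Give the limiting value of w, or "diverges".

-1

J'(w) = 12(w + 1)(w + 4)(w + 5), so J'(2) = 1512.
Gradient descent moves in the -J' direction, i.e. w is decreasing.
The nearest critical point in that direction is w = -1, where J'' = 144 > 0 (a local minimum). The iterate converges there.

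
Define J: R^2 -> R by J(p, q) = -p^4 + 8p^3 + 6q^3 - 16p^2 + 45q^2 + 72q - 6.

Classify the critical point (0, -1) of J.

The mixed partial ∂²J/∂p∂q is 0, so the Hessian at any point is diag(J_pp, J_qq) = diag(4(-3p^2 + 12p - 8), 18(2q + 5)).
At (0, -1): H = diag(-32, 54).
The eigenvalues have opposite signs, so H is indefinite: a saddle point.

saddle point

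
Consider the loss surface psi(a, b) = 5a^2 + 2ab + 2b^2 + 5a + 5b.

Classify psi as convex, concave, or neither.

convex

psi is quadratic, so its Hessian is the constant matrix H = [[10, 2], [2, 4]].
det(H) = 36, tr(H) = 14.
det(H) > 0 and tr(H) > 0, so H is positive definite everywhere: convex.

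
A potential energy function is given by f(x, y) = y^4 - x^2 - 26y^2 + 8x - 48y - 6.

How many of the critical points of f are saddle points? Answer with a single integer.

2

f separates as a function of x plus a function of y, so ∇f=0 decouples.
∂f/∂x = -2(x - 4) = 0 at x ∈ {4}; ∂f/∂y = 4(y - 4)(y + 1)(y + 3) = 0 at y ∈ {-3, -1, 4}.
The Hessian is diagonal: diag(f_xx, f_yy). Second derivatives: f_xx(4)=-2; f_yy(-3)=56, f_yy(-1)=-40, f_yy(4)=140.
Saddle points occur where the two diagonal entries have opposite signs: (4, -3), (4, 4). Count: 2.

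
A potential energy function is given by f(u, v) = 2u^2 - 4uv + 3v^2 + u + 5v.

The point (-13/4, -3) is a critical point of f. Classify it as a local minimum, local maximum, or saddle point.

The Hessian of f is constant: H = [[4, -4], [-4, 6]].
det(H) = 4·6 − (-4)² = 8.
det(H) > 0 and tr(H) = 10 > 0, so H is positive definite and the point is a local minimum.

local minimum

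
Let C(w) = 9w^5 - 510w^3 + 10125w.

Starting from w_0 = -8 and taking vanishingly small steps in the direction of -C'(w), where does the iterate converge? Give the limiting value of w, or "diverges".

C'(w) = 45(w - 5)(w - 3)(w + 3)(w + 5), so C'(-8) = 96525.
Gradient descent moves in the -C' direction, i.e. w is decreasing.
There is no critical point below w=-8, and C' keeps the same sign, so the iterate runs off to −∞.

diverges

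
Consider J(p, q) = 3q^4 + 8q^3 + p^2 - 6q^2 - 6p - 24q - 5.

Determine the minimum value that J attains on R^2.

-33

J(p,q) separates as A(p) + B(q) − 5, so its minimum is min A + min B − 5.
A'(p) = 2p - 6 vanishes at p ∈ {3}; B'(q) = 12(q - 1)(q + 1)(q + 2) vanishes at q ∈ {-2, -1, 1}.
Local minima of A (where A''>0): A(3)=-9. Local minima of B: B(-2)=8, B(1)=-19.
So the global minimum of J is A(3) + B(1) − 5 = -9 − 19 − 5 = -33, attained at (3, 1).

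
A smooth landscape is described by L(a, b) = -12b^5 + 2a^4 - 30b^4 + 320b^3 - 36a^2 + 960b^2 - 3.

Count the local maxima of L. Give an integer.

L separates as a function of a plus a function of b, so ∇L=0 decouples.
∂L/∂a = 8a(a - 3)(a + 3) = 0 at a ∈ {-3, 0, 3}; ∂L/∂b = -60b(b - 4)(b + 2)(b + 4) = 0 at b ∈ {-4, -2, 0, 4}.
The Hessian is diagonal: diag(L_aa, L_bb). Second derivatives: L_aa(-3)=144, L_aa(0)=-72, L_aa(3)=144; L_bb(-4)=3840, L_bb(-2)=-1440, L_bb(0)=1920, L_bb(4)=-11520.
Local maxima occur where both diagonal entries negative: (0, -2), (0, 4). Count: 2.

2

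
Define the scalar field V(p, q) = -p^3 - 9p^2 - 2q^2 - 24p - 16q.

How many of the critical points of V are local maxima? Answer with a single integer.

1

V separates as a function of p plus a function of q, so ∇V=0 decouples.
∂V/∂p = -3(p + 2)(p + 4) = 0 at p ∈ {-4, -2}; ∂V/∂q = -4(q + 4) = 0 at q ∈ {-4}.
The Hessian is diagonal: diag(V_pp, V_qq). Second derivatives: V_pp(-4)=6, V_pp(-2)=-6; V_qq(-4)=-4.
Local maxima occur where both diagonal entries negative: (-2, -4). Count: 1.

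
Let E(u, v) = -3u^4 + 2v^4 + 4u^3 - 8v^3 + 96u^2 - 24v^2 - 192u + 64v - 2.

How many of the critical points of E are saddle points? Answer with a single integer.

5

E separates as a function of u plus a function of v, so ∇E=0 decouples.
∂E/∂u = -12(u - 4)(u - 1)(u + 4) = 0 at u ∈ {-4, 1, 4}; ∂E/∂v = 8(v - 4)(v - 1)(v + 2) = 0 at v ∈ {-2, 1, 4}.
The Hessian is diagonal: diag(E_uu, E_vv). Second derivatives: E_uu(-4)=-480, E_uu(1)=180, E_uu(4)=-288; E_vv(-2)=144, E_vv(1)=-72, E_vv(4)=144.
Saddle points occur where the two diagonal entries have opposite signs: (-4, -2), (-4, 4), (1, 1), (4, -2), (4, 4). Count: 5.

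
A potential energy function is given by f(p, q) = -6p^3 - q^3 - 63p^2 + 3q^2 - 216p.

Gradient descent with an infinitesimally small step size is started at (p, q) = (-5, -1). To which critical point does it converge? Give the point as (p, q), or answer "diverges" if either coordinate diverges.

(-4, 0)

f is separable, so gradient descent decouples: p follows -∂f/∂p, q follows -∂f/∂q.
∂f/∂p = -18(p + 3)(p + 4); at p=-5 this is -36, so p increases.
∂f/∂q = -3q(q - 2); at q=-1 this is -9, so q increases.
p converges to its nearest critical value -4 (a local min of the p-part); q converges to 0. The iterate converges to (-4, 0).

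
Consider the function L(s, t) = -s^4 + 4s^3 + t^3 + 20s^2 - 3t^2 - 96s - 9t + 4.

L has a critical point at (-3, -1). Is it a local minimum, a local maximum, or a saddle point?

local maximum

The mixed partial ∂²L/∂s∂t is 0, so the Hessian at any point is diag(L_ss, L_tt) = diag(4(-3s^2 + 6s + 10), 6(t - 1)).
At (-3, -1): H = diag(-140, -12).
Both eigenvalues are negative, so H is negative definite: a local maximum.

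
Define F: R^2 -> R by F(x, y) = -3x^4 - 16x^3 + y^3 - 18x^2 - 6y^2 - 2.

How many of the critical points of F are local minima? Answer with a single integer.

F separates as a function of x plus a function of y, so ∇F=0 decouples.
∂F/∂x = -12x(x + 1)(x + 3) = 0 at x ∈ {-3, -1, 0}; ∂F/∂y = 3y(y - 4) = 0 at y ∈ {0, 4}.
The Hessian is diagonal: diag(F_xx, F_yy). Second derivatives: F_xx(-3)=-72, F_xx(-1)=24, F_xx(0)=-36; F_yy(0)=-12, F_yy(4)=12.
Local minima occur where both diagonal entries positive: (-1, 4). Count: 1.

1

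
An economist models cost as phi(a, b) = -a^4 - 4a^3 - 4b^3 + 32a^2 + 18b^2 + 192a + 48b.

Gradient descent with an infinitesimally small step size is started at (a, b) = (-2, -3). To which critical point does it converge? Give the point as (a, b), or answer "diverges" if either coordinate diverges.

(-3, -1)

phi is separable, so gradient descent decouples: a follows -∂phi/∂a, b follows -∂phi/∂b.
∂phi/∂a = -4(a - 4)(a + 3)(a + 4); at a=-2 this is 48, so a decreases.
∂phi/∂b = -12(b - 4)(b + 1); at b=-3 this is -168, so b increases.
a converges to its nearest critical value -3 (a local min of the a-part); b converges to -1. The iterate converges to (-3, -1).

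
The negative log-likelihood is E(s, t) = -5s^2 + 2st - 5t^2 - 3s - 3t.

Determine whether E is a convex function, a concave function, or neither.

concave

E is quadratic, so its Hessian is the constant matrix H = [[-10, 2], [2, -10]].
det(H) = 96, tr(H) = -20.
det(H) > 0 and tr(H) < 0, so H is negative definite everywhere: concave.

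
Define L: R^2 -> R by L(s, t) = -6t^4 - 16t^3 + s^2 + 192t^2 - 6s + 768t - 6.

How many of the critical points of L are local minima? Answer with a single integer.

1

L separates as a function of s plus a function of t, so ∇L=0 decouples.
∂L/∂s = 2(s - 3) = 0 at s ∈ {3}; ∂L/∂t = -24(t - 4)(t + 2)(t + 4) = 0 at t ∈ {-4, -2, 4}.
The Hessian is diagonal: diag(L_ss, L_tt). Second derivatives: L_ss(3)=2; L_tt(-4)=-384, L_tt(-2)=288, L_tt(4)=-1152.
Local minima occur where both diagonal entries positive: (3, -2). Count: 1.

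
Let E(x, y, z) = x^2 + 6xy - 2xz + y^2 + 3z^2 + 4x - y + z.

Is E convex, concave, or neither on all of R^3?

neither

E is quadratic, so its Hessian is the constant matrix H = [[2, 6, -2], [6, 2, 0], [-2, 0, 6]].
Leading principal minors: 2, -32, -200.
Neither pattern holds ⇒ H is indefinite ⇒ neither convex nor concave.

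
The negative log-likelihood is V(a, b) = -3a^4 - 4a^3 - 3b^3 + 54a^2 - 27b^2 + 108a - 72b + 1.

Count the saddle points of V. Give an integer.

V separates as a function of a plus a function of b, so ∇V=0 decouples.
∂V/∂a = -12(a - 3)(a + 1)(a + 3) = 0 at a ∈ {-3, -1, 3}; ∂V/∂b = -9(b + 2)(b + 4) = 0 at b ∈ {-4, -2}.
The Hessian is diagonal: diag(V_aa, V_bb). Second derivatives: V_aa(-3)=-144, V_aa(-1)=96, V_aa(3)=-288; V_bb(-4)=18, V_bb(-2)=-18.
Saddle points occur where the two diagonal entries have opposite signs: (-3, -4), (-1, -2), (3, -4). Count: 3.

3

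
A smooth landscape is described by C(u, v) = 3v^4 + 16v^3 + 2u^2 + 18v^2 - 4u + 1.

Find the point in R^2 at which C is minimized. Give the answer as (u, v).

(1, -3)

C(u,v) separates as P(u) + Q(v) + 1, so its minimum is min P + min Q + 1.
P'(u) = 4u - 4 vanishes at u ∈ {1}; Q'(v) = 12v(v + 1)(v + 3) vanishes at v ∈ {-3, -1, 0}.
Local minima of P (where P''>0): P(1)=-2. Local minima of Q: Q(-3)=-27, Q(0)=0.
So the global minimum of C is P(1) + Q(-3) + 1 = -2 − 27 + 1 = -28, attained at (1, -3).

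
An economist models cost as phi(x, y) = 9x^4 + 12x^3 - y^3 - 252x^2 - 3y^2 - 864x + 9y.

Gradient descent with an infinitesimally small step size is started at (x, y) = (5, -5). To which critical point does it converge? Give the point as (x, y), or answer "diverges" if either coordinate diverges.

phi is separable, so gradient descent decouples: x follows -∂phi/∂x, y follows -∂phi/∂y.
∂phi/∂x = 36(x - 4)(x + 2)(x + 3); at x=5 this is 2016, so x decreases.
∂phi/∂y = -3(y - 1)(y + 3); at y=-5 this is -36, so y increases.
x converges to its nearest critical value 4 (a local min of the x-part); y converges to -3. The iterate converges to (4, -3).

(4, -3)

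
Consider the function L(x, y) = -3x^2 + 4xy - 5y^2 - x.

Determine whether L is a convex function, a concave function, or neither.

concave

L is quadratic, so its Hessian is the constant matrix H = [[-6, 4], [4, -10]].
det(H) = 44, tr(H) = -16.
det(H) > 0 and tr(H) < 0, so H is negative definite everywhere: concave.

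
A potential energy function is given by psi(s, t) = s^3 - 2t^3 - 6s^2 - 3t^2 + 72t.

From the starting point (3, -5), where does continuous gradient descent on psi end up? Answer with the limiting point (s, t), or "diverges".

(4, -4)

psi is separable, so gradient descent decouples: s follows -∂psi/∂s, t follows -∂psi/∂t.
∂psi/∂s = 3s(s - 4); at s=3 this is -9, so s increases.
∂psi/∂t = -6(t - 3)(t + 4); at t=-5 this is -48, so t increases.
s converges to its nearest critical value 4 (a local min of the s-part); t converges to -4. The iterate converges to (4, -4).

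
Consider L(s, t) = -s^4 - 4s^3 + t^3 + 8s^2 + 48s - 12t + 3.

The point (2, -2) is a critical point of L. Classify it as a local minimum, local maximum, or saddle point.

The mixed partial ∂²L/∂s∂t is 0, so the Hessian at any point is diag(L_ss, L_tt) = diag(4(-3s^2 - 6s + 4), 6t).
At (2, -2): H = diag(-80, -12).
Both eigenvalues are negative, so H is negative definite: a local maximum.

local maximum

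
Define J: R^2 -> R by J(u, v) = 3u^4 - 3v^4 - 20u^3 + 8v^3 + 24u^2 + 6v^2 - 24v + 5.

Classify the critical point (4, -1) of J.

The mixed partial ∂²J/∂u∂v is 0, so the Hessian at any point is diag(J_uu, J_vv) = diag(12(3u^2 - 10u + 4), 12(-3v^2 + 4v + 1)).
At (4, -1): H = diag(144, -72).
The eigenvalues have opposite signs, so H is indefinite: a saddle point.

saddle point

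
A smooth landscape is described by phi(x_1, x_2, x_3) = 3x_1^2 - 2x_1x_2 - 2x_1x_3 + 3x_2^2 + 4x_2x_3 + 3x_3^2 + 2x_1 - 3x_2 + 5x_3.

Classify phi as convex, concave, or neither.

phi is quadratic, so its Hessian is the constant matrix H = [[6, -2, -2], [-2, 6, 4], [-2, 4, 6]].
Leading principal minors: 6, 32, 104.
All positive ⇒ H ≻ 0 ⇒ convex.

convex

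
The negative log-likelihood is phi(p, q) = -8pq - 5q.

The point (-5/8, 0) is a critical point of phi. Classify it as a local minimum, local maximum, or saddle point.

saddle point

The Hessian of phi is constant: H = [[0, -8], [-8, 0]].
det(H) = 0·0 − (-8)² = -64.
Since det(H) < 0, H is indefinite and the critical point is a saddle point.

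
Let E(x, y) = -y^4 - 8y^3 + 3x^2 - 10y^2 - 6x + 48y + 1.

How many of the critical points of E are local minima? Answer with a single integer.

1

E separates as a function of x plus a function of y, so ∇E=0 decouples.
∂E/∂x = 6(x - 1) = 0 at x ∈ {1}; ∂E/∂y = -4(y - 1)(y + 3)(y + 4) = 0 at y ∈ {-4, -3, 1}.
The Hessian is diagonal: diag(E_xx, E_yy). Second derivatives: E_xx(1)=6; E_yy(-4)=-20, E_yy(-3)=16, E_yy(1)=-80.
Local minima occur where both diagonal entries positive: (1, -3). Count: 1.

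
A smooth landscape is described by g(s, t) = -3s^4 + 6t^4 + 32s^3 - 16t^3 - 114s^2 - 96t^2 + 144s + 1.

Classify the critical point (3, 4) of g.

local minimum

The mixed partial ∂²g/∂s∂t is 0, so the Hessian at any point is diag(g_ss, g_tt) = diag(12(-3s^2 + 16s - 19), 24(3t^2 - 4t - 8)).
At (3, 4): H = diag(24, 576).
Both eigenvalues are positive, so H is positive definite: a local minimum.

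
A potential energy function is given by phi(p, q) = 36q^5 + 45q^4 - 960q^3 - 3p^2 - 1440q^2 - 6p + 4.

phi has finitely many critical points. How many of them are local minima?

0

phi separates as a function of p plus a function of q, so ∇phi=0 decouples.
∂phi/∂p = -6(p + 1) = 0 at p ∈ {-1}; ∂phi/∂q = 180q(q - 4)(q + 1)(q + 4) = 0 at q ∈ {-4, -1, 0, 4}.
The Hessian is diagonal: diag(phi_pp, phi_qq). Second derivatives: phi_pp(-1)=-6; phi_qq(-4)=-17280, phi_qq(-1)=2700, phi_qq(0)=-2880, phi_qq(4)=28800.
Local minima occur where both diagonal entries positive: none. Count: 0.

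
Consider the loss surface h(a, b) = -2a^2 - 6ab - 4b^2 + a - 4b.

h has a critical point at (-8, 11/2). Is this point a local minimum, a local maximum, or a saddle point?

The Hessian of h is constant: H = [[-4, -6], [-6, -8]].
det(H) = (-4)·(-8) − (-6)² = -4.
Since det(H) < 0, H is indefinite and the critical point is a saddle point.

saddle point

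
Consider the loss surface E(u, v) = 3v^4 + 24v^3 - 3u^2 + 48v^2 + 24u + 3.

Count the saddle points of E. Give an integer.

E separates as a function of u plus a function of v, so ∇E=0 decouples.
∂E/∂u = -6(u - 4) = 0 at u ∈ {4}; ∂E/∂v = 12v(v + 2)(v + 4) = 0 at v ∈ {-4, -2, 0}.
The Hessian is diagonal: diag(E_uu, E_vv). Second derivatives: E_uu(4)=-6; E_vv(-4)=96, E_vv(-2)=-48, E_vv(0)=96.
Saddle points occur where the two diagonal entries have opposite signs: (4, -4), (4, 0). Count: 2.

2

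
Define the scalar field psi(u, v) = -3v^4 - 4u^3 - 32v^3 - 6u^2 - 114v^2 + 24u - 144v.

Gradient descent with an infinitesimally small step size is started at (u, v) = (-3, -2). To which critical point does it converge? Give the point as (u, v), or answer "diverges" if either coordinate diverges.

(-2, -3)

psi is separable, so gradient descent decouples: u follows -∂psi/∂u, v follows -∂psi/∂v.
∂psi/∂u = -12(u - 1)(u + 2); at u=-3 this is -48, so u increases.
∂psi/∂v = -12(v + 1)(v + 3)(v + 4); at v=-2 this is 24, so v decreases.
u converges to its nearest critical value -2 (a local min of the u-part); v converges to -3. The iterate converges to (-2, -3).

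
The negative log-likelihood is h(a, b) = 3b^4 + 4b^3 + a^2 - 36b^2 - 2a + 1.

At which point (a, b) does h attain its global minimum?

h(a,b) separates as P(a) + Q(b) + 1, so its minimum is min P + min Q + 1.
P'(a) = 2a - 2 vanishes at a ∈ {1}; Q'(b) = 12b(b - 2)(b + 3) vanishes at b ∈ {-3, 0, 2}.
Local minima of P (where P''>0): P(1)=-1. Local minima of Q: Q(-3)=-189, Q(2)=-64.
So the global minimum of h is P(1) + Q(-3) + 1 = -1 − 189 + 1 = -189, attained at (1, -3).

(1, -3)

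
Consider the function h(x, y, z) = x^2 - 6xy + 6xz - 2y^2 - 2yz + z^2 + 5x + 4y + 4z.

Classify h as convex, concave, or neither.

h is quadratic, so its Hessian is the constant matrix H = [[2, -6, 6], [-6, -4, -2], [6, -2, 2]].
Leading principal minors: 2, -44, 192.
Neither pattern holds ⇒ H is indefinite ⇒ neither convex nor concave.

neither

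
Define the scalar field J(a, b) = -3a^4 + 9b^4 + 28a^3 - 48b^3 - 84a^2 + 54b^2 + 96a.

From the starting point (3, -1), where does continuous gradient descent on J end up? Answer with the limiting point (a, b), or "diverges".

(2, 0)

J is separable, so gradient descent decouples: a follows -∂J/∂a, b follows -∂J/∂b.
∂J/∂a = -12(a - 4)(a - 2)(a - 1); at a=3 this is 24, so a decreases.
∂J/∂b = 36b(b - 3)(b - 1); at b=-1 this is -288, so b increases.
a converges to its nearest critical value 2 (a local min of the a-part); b converges to 0. The iterate converges to (2, 0).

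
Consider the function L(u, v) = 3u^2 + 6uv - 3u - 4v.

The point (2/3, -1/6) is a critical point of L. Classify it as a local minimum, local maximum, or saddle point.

saddle point

The Hessian of L is constant: H = [[6, 6], [6, 0]].
det(H) = 6·0 − 6² = -36.
Since det(H) < 0, H is indefinite and the critical point is a saddle point.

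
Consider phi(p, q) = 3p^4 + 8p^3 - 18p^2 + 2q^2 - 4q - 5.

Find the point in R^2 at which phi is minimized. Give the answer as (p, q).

phi(p,q) separates as A(p) + B(q) − 5, so its minimum is min A + min B − 5.
A'(p) = 12p(p - 1)(p + 3) vanishes at p ∈ {-3, 0, 1}; B'(q) = 4q - 4 vanishes at q ∈ {1}.
Local minima of A (where A''>0): A(-3)=-135, A(1)=-7. Local minima of B: B(1)=-2.
So the global minimum of phi is A(-3) + B(1) − 5 = -135 − 2 − 5 = -142, attained at (-3, 1).

(-3, 1)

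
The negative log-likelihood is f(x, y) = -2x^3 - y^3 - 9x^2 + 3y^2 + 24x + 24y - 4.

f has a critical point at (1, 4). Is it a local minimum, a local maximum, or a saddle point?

The mixed partial ∂²f/∂x∂y is 0, so the Hessian at any point is diag(f_xx, f_yy) = diag(-6(2x + 3), 6(-y + 1)).
At (1, 4): H = diag(-30, -18).
Both eigenvalues are negative, so H is negative definite: a local maximum.

local maximum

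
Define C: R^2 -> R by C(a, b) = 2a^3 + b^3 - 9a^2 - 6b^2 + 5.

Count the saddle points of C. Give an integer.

2

C separates as a function of a plus a function of b, so ∇C=0 decouples.
∂C/∂a = 6a(a - 3) = 0 at a ∈ {0, 3}; ∂C/∂b = 3b(b - 4) = 0 at b ∈ {0, 4}.
The Hessian is diagonal: diag(C_aa, C_bb). Second derivatives: C_aa(0)=-18, C_aa(3)=18; C_bb(0)=-12, C_bb(4)=12.
Saddle points occur where the two diagonal entries have opposite signs: (0, 4), (3, 0). Count: 2.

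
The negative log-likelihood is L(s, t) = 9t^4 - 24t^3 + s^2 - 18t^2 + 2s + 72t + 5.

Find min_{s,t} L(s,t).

L(s,t) separates as P(s) + Q(t) + 5, so its minimum is min P + min Q + 5.
P'(s) = 2s + 2 vanishes at s ∈ {-1}; Q'(t) = 36(t - 2)(t - 1)(t + 1) vanishes at t ∈ {-1, 1, 2}.
Local minima of P (where P''>0): P(-1)=-1. Local minima of Q: Q(-1)=-57, Q(2)=24.
So the global minimum of L is P(-1) + Q(-1) + 5 = -1 − 57 + 5 = -53, attained at (-1, -1).

-53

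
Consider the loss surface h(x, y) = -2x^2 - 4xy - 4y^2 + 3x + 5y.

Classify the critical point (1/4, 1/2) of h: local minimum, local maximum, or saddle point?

The Hessian of h is constant: H = [[-4, -4], [-4, -8]].
det(H) = (-4)·(-8) − (-4)² = 16.
det(H) > 0 and tr(H) = -12 < 0, so H is negative definite and the point is a local maximum.

local maximum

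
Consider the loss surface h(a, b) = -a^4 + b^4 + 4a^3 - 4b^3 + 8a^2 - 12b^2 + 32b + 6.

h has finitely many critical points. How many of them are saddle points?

5

h separates as a function of a plus a function of b, so ∇h=0 decouples.
∂h/∂a = -4a(a - 4)(a + 1) = 0 at a ∈ {-1, 0, 4}; ∂h/∂b = 4(b - 4)(b - 1)(b + 2) = 0 at b ∈ {-2, 1, 4}.
The Hessian is diagonal: diag(h_aa, h_bb). Second derivatives: h_aa(-1)=-20, h_aa(0)=16, h_aa(4)=-80; h_bb(-2)=72, h_bb(1)=-36, h_bb(4)=72.
Saddle points occur where the two diagonal entries have opposite signs: (-1, -2), (-1, 4), (0, 1), (4, -2), (4, 4). Count: 5.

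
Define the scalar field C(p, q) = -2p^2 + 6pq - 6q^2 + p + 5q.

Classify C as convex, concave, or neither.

concave

C is quadratic, so its Hessian is the constant matrix H = [[-4, 6], [6, -12]].
det(H) = 12, tr(H) = -16.
det(H) > 0 and tr(H) < 0, so H is negative definite everywhere: concave.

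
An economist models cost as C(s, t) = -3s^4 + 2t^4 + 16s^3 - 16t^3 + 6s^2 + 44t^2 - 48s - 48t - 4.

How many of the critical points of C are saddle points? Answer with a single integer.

5

C separates as a function of s plus a function of t, so ∇C=0 decouples.
∂C/∂s = -12(s - 4)(s - 1)(s + 1) = 0 at s ∈ {-1, 1, 4}; ∂C/∂t = 8(t - 3)(t - 2)(t - 1) = 0 at t ∈ {1, 2, 3}.
The Hessian is diagonal: diag(C_ss, C_tt). Second derivatives: C_ss(-1)=-120, C_ss(1)=72, C_ss(4)=-180; C_tt(1)=16, C_tt(2)=-8, C_tt(3)=16.
Saddle points occur where the two diagonal entries have opposite signs: (-1, 1), (-1, 3), (1, 2), (4, 1), (4, 3). Count: 5.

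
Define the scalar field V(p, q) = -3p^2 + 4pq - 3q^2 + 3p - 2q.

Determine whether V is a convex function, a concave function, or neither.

concave

V is quadratic, so its Hessian is the constant matrix H = [[-6, 4], [4, -6]].
det(H) = 20, tr(H) = -12.
det(H) > 0 and tr(H) < 0, so H is negative definite everywhere: concave.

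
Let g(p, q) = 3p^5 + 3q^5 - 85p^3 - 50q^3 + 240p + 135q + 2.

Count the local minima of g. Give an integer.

g separates as a function of p plus a function of q, so ∇g=0 decouples.
∂g/∂p = 15(p - 4)(p - 1)(p + 1)(p + 4) = 0 at p ∈ {-4, -1, 1, 4}; ∂g/∂q = 15(q - 3)(q - 1)(q + 1)(q + 3) = 0 at q ∈ {-3, -1, 1, 3}.
The Hessian is diagonal: diag(g_pp, g_qq). Second derivatives: g_pp(-4)=-1800, g_pp(-1)=450, g_pp(1)=-450, g_pp(4)=1800; g_qq(-3)=-720, g_qq(-1)=240, g_qq(1)=-240, g_qq(3)=720.
Local minima occur where both diagonal entries positive: (-1, -1), (-1, 3), (4, -1), (4, 3). Count: 4.

4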